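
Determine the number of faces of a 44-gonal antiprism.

An antiprism on an n-gon has two n-gon caps and 2n triangles: V = 2·44 = 88, E = 4·44 = 176, F = 2·44 + 2 = 90.

90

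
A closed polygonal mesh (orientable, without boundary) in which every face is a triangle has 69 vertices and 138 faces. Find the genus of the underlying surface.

1

Every face is a triangle, so 2E = 3·138 = 414, giving E = 207.
χ = V − E + F = 69 − 207 + 138 = 0.
For a closed orientable surface χ = 2 − 2g, so g = (2 − (0))/2 = 1.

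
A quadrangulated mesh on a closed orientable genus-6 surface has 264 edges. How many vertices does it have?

χ = 2 − 2·6 = -10, and every face is a square so 4F = 2E.
F = 2E/4 = 132. Then V = -10 + E − F = -10 + 264 − 132 = 122.

122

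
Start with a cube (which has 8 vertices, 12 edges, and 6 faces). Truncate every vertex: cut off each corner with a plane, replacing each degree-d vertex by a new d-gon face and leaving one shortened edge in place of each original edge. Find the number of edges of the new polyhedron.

Truncation replaces each original edge-end by a new vertex, so V′ = 2E = 24.
Each original edge survives, and each old vertex of degree d contributes d new edges; summing degrees gives Σd = 2E, so E′ = E + 2E = 3E = 36.
Each original face survives and each original vertex becomes one new face: F′ = F + V = 14.

36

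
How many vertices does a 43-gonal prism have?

86

A prism on an n-gon has two n-gon bases and n rectangular sides: V = 2·43 = 86, E = 3·43 = 129, F = 43 + 2 = 45.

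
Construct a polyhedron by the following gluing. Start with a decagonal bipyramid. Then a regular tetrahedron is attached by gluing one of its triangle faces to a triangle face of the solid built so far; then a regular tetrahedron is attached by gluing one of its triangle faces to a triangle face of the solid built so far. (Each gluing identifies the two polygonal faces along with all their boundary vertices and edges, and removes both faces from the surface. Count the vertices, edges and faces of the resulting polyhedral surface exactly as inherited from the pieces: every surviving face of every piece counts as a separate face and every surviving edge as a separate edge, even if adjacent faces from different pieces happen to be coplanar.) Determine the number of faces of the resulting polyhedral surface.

A decagonal bipyramid: V=12, E=30, F=20.
Attach a regular tetrahedron (V=4, E=6, F=4) along a 3-gon: merge 3 vertices and 3 edges, delete both glued faces → V=13, E=33, F=22.
Attach a regular tetrahedron (V=4, E=6, F=4) along a 3-gon: merge 3 vertices and 3 edges, delete both glued faces → V=14, E=36, F=24.
Check: V − E + F = 14 − 36 + 24 = 2.

24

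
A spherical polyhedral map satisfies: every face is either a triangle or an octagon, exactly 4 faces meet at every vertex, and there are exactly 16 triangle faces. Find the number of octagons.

Let x be the number of octagons; then F = 16 + x.
Edge–face incidences: 2E = 3·16 + 8·x = 48 + 8x.
Every vertex has degree 4, so 4V = 2E.
Euler: V − E + F = 2 ⇒ (2E)/4 − E + (16 + x) = 2.
Multiply by 8: 2·(2E) − 4·(2E) + 8·(16 + x) = 16, i.e. 128 + 8x − 2·(48 + 8x) = 16.
Collecting terms: −8x + 32 = 16, so −8x = −16, so x = 2.
Then 2E = 48 + 8·2 = 64, so E = 32, V = 2E/4 = 16, F = 16 + 2 = 18.

2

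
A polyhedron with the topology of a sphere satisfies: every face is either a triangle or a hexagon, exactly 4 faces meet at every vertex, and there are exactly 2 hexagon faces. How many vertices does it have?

12

Let x be the number of triangles; then F = 2 + x.
Edge–face incidences: 2E = 6·2 + 3·x = 12 + 3x.
Every vertex has degree 4, so 4V = 2E.
Euler: V − E + F = 2 ⇒ (2E)/4 − E + (2 + x) = 2.
Multiply by 8: 2·(2E) − 4·(2E) + 8·(2 + x) = 16, i.e. 16 + 8x − 2·(12 + 3x) = 16.
Collecting terms: 2x − 8 = 16, so 2x = 24, so x = 12.
Then 2E = 12 + 3·12 = 48, so E = 24, V = 2E/4 = 12, F = 2 + 12 = 14.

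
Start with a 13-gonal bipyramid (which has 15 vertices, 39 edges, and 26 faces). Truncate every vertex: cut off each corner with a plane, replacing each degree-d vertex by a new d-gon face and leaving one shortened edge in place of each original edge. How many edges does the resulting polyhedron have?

Truncation replaces each original edge-end by a new vertex, so V′ = 2E = 78.
Each original edge survives, and each old vertex of degree d contributes d new edges; summing degrees gives Σd = 2E, so E′ = E + 2E = 3E = 117.
Each original face survives and each original vertex becomes one new face: F′ = F + V = 41.

117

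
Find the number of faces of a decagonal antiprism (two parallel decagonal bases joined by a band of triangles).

An antiprism on an n-gon has two n-gon caps and 2n triangles: V = 2·10 = 20, E = 4·10 = 40, F = 2·10 + 2 = 22.
Check: V − E + F = 20 − 40 + 22 = 2.

22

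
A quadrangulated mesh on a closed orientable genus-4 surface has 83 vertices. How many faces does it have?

89

χ = 2 − 2·4 = -6, and every face is a square so 4F = 2E.
V − E + F = -6 with E = 4F/2 gives 83 − (4/2 − 1)·F = -6, so F = 89 and E = 178.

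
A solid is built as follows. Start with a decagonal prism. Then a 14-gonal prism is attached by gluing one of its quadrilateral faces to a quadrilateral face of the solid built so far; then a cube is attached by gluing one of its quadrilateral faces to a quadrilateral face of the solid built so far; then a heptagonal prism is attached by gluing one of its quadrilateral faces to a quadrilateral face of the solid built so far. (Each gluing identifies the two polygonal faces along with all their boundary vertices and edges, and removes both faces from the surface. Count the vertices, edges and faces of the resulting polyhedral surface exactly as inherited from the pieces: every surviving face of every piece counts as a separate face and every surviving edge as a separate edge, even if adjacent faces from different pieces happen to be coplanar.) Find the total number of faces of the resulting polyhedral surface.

37

A decagonal prism: V=20, E=30, F=12.
Attach a 14-gonal prism (V=28, E=42, F=16) along a 4-gon: merge 4 vertices and 4 edges, delete both glued faces → V=44, E=68, F=26.
Attach a cube (V=8, E=12, F=6) along a 4-gon: merge 4 vertices and 4 edges, delete both glued faces → V=48, E=76, F=30.
Attach a heptagonal prism (V=14, E=21, F=9) along a 4-gon: merge 4 vertices and 4 edges, delete both glued faces → V=58, E=93, F=37.
Check: V − E + F = 58 − 93 + 37 = 2.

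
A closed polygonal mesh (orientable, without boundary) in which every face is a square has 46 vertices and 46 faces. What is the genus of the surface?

Every face is a square, so 2E = 4·46 = 184, giving E = 92.
χ = V − E + F = 46 − 92 + 46 = 0.
For a closed orientable surface χ = 2 − 2g, so g = (2 − (0))/2 = 1.

1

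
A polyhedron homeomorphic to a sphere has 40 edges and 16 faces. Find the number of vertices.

Here V − E + F = 2.
V = 2 + E − F = 2 + 40 − 16 = 26.

26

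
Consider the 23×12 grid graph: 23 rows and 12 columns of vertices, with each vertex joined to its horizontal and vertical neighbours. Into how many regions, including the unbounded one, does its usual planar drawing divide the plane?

The grid has V = 23·12 = 276 vertices and E = 23·11 + 12·22 = 517 edges.
F = 2 − V + E = 2 − 276 + 517 = 243.

243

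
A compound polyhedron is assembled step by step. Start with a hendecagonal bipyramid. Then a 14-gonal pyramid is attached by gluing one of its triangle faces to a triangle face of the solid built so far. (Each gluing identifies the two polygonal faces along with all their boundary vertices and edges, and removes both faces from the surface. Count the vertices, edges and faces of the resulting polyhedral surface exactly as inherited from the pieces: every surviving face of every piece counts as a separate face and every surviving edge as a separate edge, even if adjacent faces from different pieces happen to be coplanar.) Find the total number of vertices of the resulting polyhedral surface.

25

A hendecagonal bipyramid: V=13, E=33, F=22.
Attach a 14-gonal pyramid (V=15, E=28, F=15) along a 3-gon: merge 3 vertices and 3 edges, delete both glued faces → V=25, E=58, F=35.
Check: V − E + F = 25 − 58 + 35 = 2.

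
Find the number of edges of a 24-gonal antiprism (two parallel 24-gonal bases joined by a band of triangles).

An antiprism on an n-gon has two n-gon caps and 2n triangles: V = 2·24 = 48, E = 4·24 = 96, F = 2·24 + 2 = 50.
Check: V − E + F = 48 − 96 + 50 = 2.

96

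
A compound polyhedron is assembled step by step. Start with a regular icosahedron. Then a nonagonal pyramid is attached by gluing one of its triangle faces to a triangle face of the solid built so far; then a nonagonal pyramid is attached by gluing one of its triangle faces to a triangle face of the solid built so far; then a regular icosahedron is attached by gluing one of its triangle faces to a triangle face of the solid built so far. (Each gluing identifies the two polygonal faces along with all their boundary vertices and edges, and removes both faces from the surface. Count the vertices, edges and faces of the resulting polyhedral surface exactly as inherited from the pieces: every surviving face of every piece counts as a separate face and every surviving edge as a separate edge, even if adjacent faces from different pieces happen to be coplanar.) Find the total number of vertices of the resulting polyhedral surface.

A regular icosahedron: V=12, E=30, F=20.
Attach a nonagonal pyramid (V=10, E=18, F=10) along a 3-gon: merge 3 vertices and 3 edges, delete both glued faces → V=19, E=45, F=28.
Attach a nonagonal pyramid (V=10, E=18, F=10) along a 3-gon: merge 3 vertices and 3 edges, delete both glued faces → V=26, E=60, F=36.
Attach a regular icosahedron (V=12, E=30, F=20) along a 3-gon: merge 3 vertices and 3 edges, delete both glued faces → V=35, E=87, F=54.
Check: V − E + F = 35 − 87 + 54 = 2.

35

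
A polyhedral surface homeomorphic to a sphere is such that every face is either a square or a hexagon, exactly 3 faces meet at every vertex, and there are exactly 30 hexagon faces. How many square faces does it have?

Let x be the number of squares; then F = 30 + x.
Edge–face incidences: 2E = 6·30 + 4·x = 180 + 4x.
Every vertex has degree 3, so 3V = 2E.
Euler: V − E + F = 2 ⇒ (2E)/3 − E + (30 + x) = 2.
Multiply by 6: 2·(2E) − 3·(2E) + 6·(30 + x) = 12, i.e. 180 + 6x − (180 + 4x) = 12.
Collecting terms: 2x = 12, so x = 6.
Then 2E = 180 + 4·6 = 204, so E = 102, V = 2E/3 = 68, F = 30 + 6 = 36.

6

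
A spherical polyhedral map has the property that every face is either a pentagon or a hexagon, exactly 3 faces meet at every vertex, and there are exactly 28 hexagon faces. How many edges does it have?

114

Let x be the number of pentagons; then F = 28 + x.
Edge–face incidences: 2E = 6·28 + 5·x = 168 + 5x.
Every vertex has degree 3, so 3V = 2E.
Euler: V − E + F = 2 ⇒ (2E)/3 − E + (28 + x) = 2.
Multiply by 6: 2·(2E) − 3·(2E) + 6·(28 + x) = 12, i.e. 168 + 6x − (168 + 5x) = 12.
Collecting terms: x = 12.
Then 2E = 168 + 5·12 = 228, so E = 114, V = 2E/3 = 76, F = 28 + 12 = 40.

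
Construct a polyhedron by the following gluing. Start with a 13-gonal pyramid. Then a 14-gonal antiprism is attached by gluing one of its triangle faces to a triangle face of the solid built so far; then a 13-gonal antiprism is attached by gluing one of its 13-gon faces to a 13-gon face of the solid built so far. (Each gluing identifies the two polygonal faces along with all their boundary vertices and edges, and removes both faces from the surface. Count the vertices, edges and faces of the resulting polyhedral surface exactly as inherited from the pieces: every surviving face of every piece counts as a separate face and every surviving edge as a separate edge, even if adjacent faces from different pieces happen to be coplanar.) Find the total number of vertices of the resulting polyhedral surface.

A 13-gonal pyramid: V=14, E=26, F=14.
Attach a 14-gonal antiprism (V=28, E=56, F=30) along a 3-gon: merge 3 vertices and 3 edges, delete both glued faces → V=39, E=79, F=42.
Attach a 13-gonal antiprism (V=26, E=52, F=28) along a 13-gon: merge 13 vertices and 13 edges, delete both glued faces → V=52, E=118, F=68.
Check: V − E + F = 52 − 118 + 68 = 2.

52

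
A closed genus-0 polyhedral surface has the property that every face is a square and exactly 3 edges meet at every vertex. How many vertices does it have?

8

Each face has 4 edges and each edge borders two faces, so 2E = 4F.
Each vertex has degree 3, so 3V = 2E and hence V = 4F/3.
Euler: V − E + F = 2 ⇒ (4F/3) − (4F/2) + F = 2.
Multiply by 6: (8 − 12 + 6)F = 12, i.e. 2F = 12.
So F = 6, E = 4·6/2 = 12, V = 4·6/3 = 8.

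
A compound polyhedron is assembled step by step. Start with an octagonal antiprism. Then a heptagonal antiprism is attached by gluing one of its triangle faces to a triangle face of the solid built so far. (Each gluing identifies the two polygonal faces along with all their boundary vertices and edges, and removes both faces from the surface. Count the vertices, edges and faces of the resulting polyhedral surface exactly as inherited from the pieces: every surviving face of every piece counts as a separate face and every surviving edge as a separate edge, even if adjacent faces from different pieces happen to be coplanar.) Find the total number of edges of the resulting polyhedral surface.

An octagonal antiprism: V=16, E=32, F=18.
Attach a heptagonal antiprism (V=14, E=28, F=16) along a 3-gon: merge 3 vertices and 3 edges, delete both glued faces → V=27, E=57, F=32.
Check: V − E + F = 27 − 57 + 32 = 2.

57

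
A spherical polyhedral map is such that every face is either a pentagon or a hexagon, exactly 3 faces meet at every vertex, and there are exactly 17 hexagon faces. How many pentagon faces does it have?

Let x be the number of pentagons; then F = 17 + x.
Edge–face incidences: 2E = 6·17 + 5·x = 102 + 5x.
Every vertex has degree 3, so 3V = 2E.
Euler: V − E + F = 2 ⇒ (2E)/3 − E + (17 + x) = 2.
Multiply by 6: 2·(2E) − 3·(2E) + 6·(17 + x) = 12, i.e. 102 + 6x − (102 + 5x) = 12.
Collecting terms: x = 12.
Then 2E = 102 + 5·12 = 162, so E = 81, V = 2E/3 = 54, F = 17 + 12 = 29.

12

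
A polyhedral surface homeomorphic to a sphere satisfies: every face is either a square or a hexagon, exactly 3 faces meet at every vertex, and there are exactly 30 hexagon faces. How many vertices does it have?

68

Let x be the number of squares; then F = 30 + x.
Edge–face incidences: 2E = 6·30 + 4·x = 180 + 4x.
Every vertex has degree 3, so 3V = 2E.
Euler: V − E + F = 2 ⇒ (2E)/3 − E + (30 + x) = 2.
Multiply by 6: 2·(2E) − 3·(2E) + 6·(30 + x) = 12, i.e. 180 + 6x − (180 + 4x) = 12.
Collecting terms: 2x = 12, so x = 6.
Then 2E = 180 + 4·6 = 204, so E = 102, V = 2E/3 = 68, F = 30 + 6 = 36.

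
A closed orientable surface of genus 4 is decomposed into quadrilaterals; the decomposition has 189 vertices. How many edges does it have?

390

χ = 2 − 2·4 = -6, and every face is a square so 4F = 2E.
V − E + F = -6 with E = 4F/2 gives 189 − (4/2 − 1)·F = -6, so F = 195 and E = 390.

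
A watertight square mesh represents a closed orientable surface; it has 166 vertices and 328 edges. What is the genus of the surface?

Every face is a square and each edge borders two faces, so 4F = 2·328, giving F = 164.
χ = V − E + F = 166 − 328 + 164 = 2.
For a closed orientable surface χ = 2 − 2g, so g = (2 − (2))/2 = 0.

0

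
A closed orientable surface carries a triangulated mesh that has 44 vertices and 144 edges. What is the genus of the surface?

Every face is a triangle and each edge borders two faces, so 3F = 2·144, giving F = 96.
χ = V − E + F = 44 − 144 + 96 = -4.
For a closed orientable surface χ = 2 − 2g, so g = (2 − (-4))/2 = 3.

3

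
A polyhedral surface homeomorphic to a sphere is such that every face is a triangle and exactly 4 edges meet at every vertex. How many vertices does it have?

6

Each face has 3 edges and each edge borders two faces, so 2E = 3F.
Each vertex has degree 4, so 4V = 2E and hence V = 3F/4.
Euler: V − E + F = 2 ⇒ (3F/4) − (3F/2) + F = 2.
Multiply by 8: (6 − 12 + 8)F = 16, i.e. 2F = 16.
So F = 8, E = 3·8/2 = 12, V = 3·8/4 = 6.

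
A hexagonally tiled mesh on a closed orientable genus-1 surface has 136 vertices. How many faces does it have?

68

χ = 2 − 2·1 = 0, and every face is a hexagon so 6F = 2E.
V − E + F = 0 with E = 6F/2 gives 136 − (6/2 − 1)·F = 0, so F = 68 and E = 204.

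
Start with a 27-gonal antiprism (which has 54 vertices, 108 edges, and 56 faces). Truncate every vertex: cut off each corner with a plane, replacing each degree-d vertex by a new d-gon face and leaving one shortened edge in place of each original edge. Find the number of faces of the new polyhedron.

Truncation replaces each original edge-end by a new vertex, so V′ = 2E = 216.
Each original edge survives, and each old vertex of degree d contributes d new edges; summing degrees gives Σd = 2E, so E′ = E + 2E = 3E = 324.
Each original face survives and each original vertex becomes one new face: F′ = F + V = 110.

110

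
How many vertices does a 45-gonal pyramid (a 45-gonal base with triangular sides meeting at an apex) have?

A pyramid on an n-gon base has one n-gon and n triangles: V = 45 + 1 = 46, E = 2·45 = 90, F = 45 + 1 = 46.

46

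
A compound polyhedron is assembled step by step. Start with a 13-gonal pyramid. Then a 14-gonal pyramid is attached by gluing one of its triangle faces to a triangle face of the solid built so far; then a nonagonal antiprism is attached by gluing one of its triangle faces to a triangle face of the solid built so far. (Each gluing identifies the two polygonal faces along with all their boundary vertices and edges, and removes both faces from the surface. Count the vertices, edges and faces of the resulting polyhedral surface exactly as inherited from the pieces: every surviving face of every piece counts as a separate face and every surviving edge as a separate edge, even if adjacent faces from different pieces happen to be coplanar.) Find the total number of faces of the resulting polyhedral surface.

A 13-gonal pyramid: V=14, E=26, F=14.
Attach a 14-gonal pyramid (V=15, E=28, F=15) along a 3-gon: merge 3 vertices and 3 edges, delete both glued faces → V=26, E=51, F=27.
Attach a nonagonal antiprism (V=18, E=36, F=20) along a 3-gon: merge 3 vertices and 3 edges, delete both glued faces → V=41, E=84, F=45.
Check: V − E + F = 41 − 84 + 45 = 2.

45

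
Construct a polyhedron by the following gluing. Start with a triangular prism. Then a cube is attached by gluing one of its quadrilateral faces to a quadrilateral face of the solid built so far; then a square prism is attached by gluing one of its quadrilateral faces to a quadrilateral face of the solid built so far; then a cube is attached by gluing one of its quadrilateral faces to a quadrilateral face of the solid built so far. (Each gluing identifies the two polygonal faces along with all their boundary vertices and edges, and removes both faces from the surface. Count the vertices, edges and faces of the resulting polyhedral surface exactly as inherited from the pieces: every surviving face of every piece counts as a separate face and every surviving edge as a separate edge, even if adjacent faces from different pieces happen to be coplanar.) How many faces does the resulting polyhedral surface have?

17

A triangular prism: V=6, E=9, F=5.
Attach a cube (V=8, E=12, F=6) along a 4-gon: merge 4 vertices and 4 edges, delete both glued faces → V=10, E=17, F=9.
Attach a square prism (V=8, E=12, F=6) along a 4-gon: merge 4 vertices and 4 edges, delete both glued faces → V=14, E=25, F=13.
Attach a cube (V=8, E=12, F=6) along a 4-gon: merge 4 vertices and 4 edges, delete both glued faces → V=18, E=33, F=17.
Check: V − E + F = 18 − 33 + 17 = 2.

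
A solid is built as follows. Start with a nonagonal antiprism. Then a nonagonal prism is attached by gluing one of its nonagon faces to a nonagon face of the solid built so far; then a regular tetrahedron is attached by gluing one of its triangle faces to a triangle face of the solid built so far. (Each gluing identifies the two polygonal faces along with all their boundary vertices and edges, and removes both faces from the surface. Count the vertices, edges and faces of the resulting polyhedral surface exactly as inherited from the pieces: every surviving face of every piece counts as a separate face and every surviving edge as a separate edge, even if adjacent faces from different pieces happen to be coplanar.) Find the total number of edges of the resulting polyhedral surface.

A nonagonal antiprism: V=18, E=36, F=20.
Attach a nonagonal prism (V=18, E=27, F=11) along a 9-gon: merge 9 vertices and 9 edges, delete both glued faces → V=27, E=54, F=29.
Attach a regular tetrahedron (V=4, E=6, F=4) along a 3-gon: merge 3 vertices and 3 edges, delete both glued faces → V=28, E=57, F=31.
Check: V − E + F = 28 − 57 + 31 = 2.

57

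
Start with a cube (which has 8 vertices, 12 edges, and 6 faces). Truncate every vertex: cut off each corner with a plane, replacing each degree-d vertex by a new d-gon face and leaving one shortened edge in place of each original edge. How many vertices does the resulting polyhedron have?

24

Truncation replaces each original edge-end by a new vertex, so V′ = 2E = 24.
Each original edge survives, and each old vertex of degree d contributes d new edges; summing degrees gives Σd = 2E, so E′ = E + 2E = 3E = 36.
Each original face survives and each original vertex becomes one new face: F′ = F + V = 14.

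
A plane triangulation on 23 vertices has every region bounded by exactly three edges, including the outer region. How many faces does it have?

In a plane triangulation 3F = 2E and V − E + F = 2, so F = 2V − 4 = 2·23 − 4 = 42.

42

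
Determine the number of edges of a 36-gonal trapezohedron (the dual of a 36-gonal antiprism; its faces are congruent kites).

144

The n-trapezohedron (dual of the n-antiprism) has V = 2·36 + 2 = 74, E = 4·36 = 144, F = 2·36 = 72.
Check: V − E + F = 74 − 144 + 72 = 2.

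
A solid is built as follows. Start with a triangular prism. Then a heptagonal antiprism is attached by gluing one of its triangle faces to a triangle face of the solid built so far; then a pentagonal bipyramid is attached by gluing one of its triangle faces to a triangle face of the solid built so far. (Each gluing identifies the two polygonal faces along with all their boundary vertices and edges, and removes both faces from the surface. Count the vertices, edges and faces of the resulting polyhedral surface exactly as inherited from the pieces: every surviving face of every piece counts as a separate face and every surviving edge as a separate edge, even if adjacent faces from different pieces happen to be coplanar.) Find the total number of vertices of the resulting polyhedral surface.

A triangular prism: V=6, E=9, F=5.
Attach a heptagonal antiprism (V=14, E=28, F=16) along a 3-gon: merge 3 vertices and 3 edges, delete both glued faces → V=17, E=34, F=19.
Attach a pentagonal bipyramid (V=7, E=15, F=10) along a 3-gon: merge 3 vertices and 3 edges, delete both glued faces → V=21, E=46, F=27.
Check: V − E + F = 21 − 46 + 27 = 2.

21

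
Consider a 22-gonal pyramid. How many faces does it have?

23

A pyramid on an n-gon base has one n-gon and n triangles: V = 22 + 1 = 23, E = 2·22 = 44, F = 22 + 1 = 23.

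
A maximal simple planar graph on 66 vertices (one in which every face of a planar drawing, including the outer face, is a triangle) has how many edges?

In a plane triangulation 3F = 2E and V − E + F = 2, so E = 3V − 6 = 3·66 − 6 = 192.

192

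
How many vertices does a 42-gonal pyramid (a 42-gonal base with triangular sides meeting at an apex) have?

A pyramid on an n-gon base has one n-gon and n triangles: V = 42 + 1 = 43, E = 2·42 = 84, F = 42 + 1 = 43.

43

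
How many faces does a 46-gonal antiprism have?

An antiprism on an n-gon has two n-gon caps and 2n triangles: V = 2·46 = 92, E = 4·46 = 184, F = 2·46 + 2 = 94.

94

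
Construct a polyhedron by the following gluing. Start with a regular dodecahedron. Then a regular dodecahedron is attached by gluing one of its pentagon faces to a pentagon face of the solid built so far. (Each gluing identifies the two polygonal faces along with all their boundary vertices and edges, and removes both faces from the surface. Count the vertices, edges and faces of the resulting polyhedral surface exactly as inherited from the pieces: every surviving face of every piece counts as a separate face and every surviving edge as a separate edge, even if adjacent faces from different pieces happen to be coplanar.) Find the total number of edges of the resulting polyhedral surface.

A regular dodecahedron: V=20, E=30, F=12.
Attach a regular dodecahedron (V=20, E=30, F=12) along a 5-gon: merge 5 vertices and 5 edges, delete both glued faces → V=35, E=55, F=22.
Check: V − E + F = 35 − 55 + 22 = 2.

55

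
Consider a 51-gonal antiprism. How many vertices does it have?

102

An antiprism on an n-gon has two n-gon caps and 2n triangles: V = 2·51 = 102, E = 4·51 = 204, F = 2·51 + 2 = 104.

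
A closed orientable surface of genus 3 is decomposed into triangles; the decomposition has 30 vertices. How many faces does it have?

68

χ = 2 − 2·3 = -4, and every face is a triangle so 3F = 2E.
V − E + F = -4 with E = 3F/2 gives 30 − (3/2 − 1)·F = -4, so F = 68 and E = 102.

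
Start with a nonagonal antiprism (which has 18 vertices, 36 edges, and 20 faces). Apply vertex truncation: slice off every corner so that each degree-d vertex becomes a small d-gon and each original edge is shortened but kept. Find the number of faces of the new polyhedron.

Truncation replaces each original edge-end by a new vertex, so V′ = 2E = 72.
Each original edge survives, and each old vertex of degree d contributes d new edges; summing degrees gives Σd = 2E, so E′ = E + 2E = 3E = 108.
Each original face survives and each original vertex becomes one new face: F′ = F + V = 38.

38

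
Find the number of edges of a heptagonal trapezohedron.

The n-trapezohedron (dual of the n-antiprism) has V = 2·7 + 2 = 16, E = 4·7 = 28, F = 2·7 = 14.

28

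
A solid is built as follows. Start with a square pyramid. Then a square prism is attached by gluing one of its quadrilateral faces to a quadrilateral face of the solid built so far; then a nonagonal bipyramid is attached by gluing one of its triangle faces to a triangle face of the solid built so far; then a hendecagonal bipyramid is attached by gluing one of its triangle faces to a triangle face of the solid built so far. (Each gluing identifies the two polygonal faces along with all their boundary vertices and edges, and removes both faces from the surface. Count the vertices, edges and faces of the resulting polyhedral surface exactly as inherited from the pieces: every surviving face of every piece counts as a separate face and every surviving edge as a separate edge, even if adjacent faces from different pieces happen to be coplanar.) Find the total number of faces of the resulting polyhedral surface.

A square pyramid: V=5, E=8, F=5.
Attach a square prism (V=8, E=12, F=6) along a 4-gon: merge 4 vertices and 4 edges, delete both glued faces → V=9, E=16, F=9.
Attach a nonagonal bipyramid (V=11, E=27, F=18) along a 3-gon: merge 3 vertices and 3 edges, delete both glued faces → V=17, E=40, F=25.
Attach a hendecagonal bipyramid (V=13, E=33, F=22) along a 3-gon: merge 3 vertices and 3 edges, delete both glued faces → V=27, E=70, F=45.
Check: V − E + F = 27 − 70 + 45 = 2.

45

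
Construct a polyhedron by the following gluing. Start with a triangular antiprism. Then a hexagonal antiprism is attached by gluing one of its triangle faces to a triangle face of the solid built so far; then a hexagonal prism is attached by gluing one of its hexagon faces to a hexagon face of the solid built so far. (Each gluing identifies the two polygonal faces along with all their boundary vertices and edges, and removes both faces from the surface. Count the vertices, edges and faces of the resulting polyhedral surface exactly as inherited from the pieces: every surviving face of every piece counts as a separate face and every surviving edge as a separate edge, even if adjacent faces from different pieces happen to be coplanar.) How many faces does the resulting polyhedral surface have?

26

A triangular antiprism: V=6, E=12, F=8.
Attach a hexagonal antiprism (V=12, E=24, F=14) along a 3-gon: merge 3 vertices and 3 edges, delete both glued faces → V=15, E=33, F=20.
Attach a hexagonal prism (V=12, E=18, F=8) along a 6-gon: merge 6 vertices and 6 edges, delete both glued faces → V=21, E=45, F=26.
Check: V − E + F = 21 − 45 + 26 = 2.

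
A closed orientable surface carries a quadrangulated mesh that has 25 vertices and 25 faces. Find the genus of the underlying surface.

Every face is a square, so 2E = 4·25 = 100, giving E = 50.
χ = V − E + F = 25 − 50 + 25 = 0.
For a closed orientable surface χ = 2 − 2g, so g = (2 − (0))/2 = 1.

1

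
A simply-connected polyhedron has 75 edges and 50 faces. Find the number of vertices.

27

Here V − E + F = 2.
V = 2 + E − F = 2 + 75 − 50 = 27.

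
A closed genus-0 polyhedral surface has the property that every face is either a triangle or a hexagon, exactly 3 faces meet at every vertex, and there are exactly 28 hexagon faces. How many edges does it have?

90

Let x be the number of triangles; then F = 28 + x.
Edge–face incidences: 2E = 6·28 + 3·x = 168 + 3x.
Every vertex has degree 3, so 3V = 2E.
Euler: V − E + F = 2 ⇒ (2E)/3 − E + (28 + x) = 2.
Multiply by 6: 2·(2E) − 3·(2E) + 6·(28 + x) = 12, i.e. 168 + 6x − (168 + 3x) = 12.
Collecting terms: 3x = 12, so x = 4.
Then 2E = 168 + 3·4 = 180, so E = 90, V = 2E/3 = 60, F = 28 + 4 = 32.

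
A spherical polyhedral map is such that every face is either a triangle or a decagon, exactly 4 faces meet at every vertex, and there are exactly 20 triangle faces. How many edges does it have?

40

Let x be the number of decagons; then F = 20 + x.
Edge–face incidences: 2E = 3·20 + 10·x = 60 + 10x.
Every vertex has degree 4, so 4V = 2E.
Euler: V − E + F = 2 ⇒ (2E)/4 − E + (20 + x) = 2.
Multiply by 8: 2·(2E) − 4·(2E) + 8·(20 + x) = 16, i.e. 160 + 8x − 2·(60 + 10x) = 16.
Collecting terms: −12x + 40 = 16, so −12x = −24, so x = 2.
Then 2E = 60 + 10·2 = 80, so E = 40, V = 2E/4 = 20, F = 20 + 2 = 22.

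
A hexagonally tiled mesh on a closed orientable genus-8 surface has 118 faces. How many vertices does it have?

χ = 2 − 2·8 = -14, and every face is a hexagon so 6F = 2E.
E = 6·118/2 = 354. Then V = -14 + E − F = -14 + 354 − 118 = 222.

222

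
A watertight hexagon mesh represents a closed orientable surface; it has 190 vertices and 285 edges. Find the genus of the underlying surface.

1

Every face is a hexagon and each edge borders two faces, so 6F = 2·285, giving F = 95.
χ = V − E + F = 190 − 285 + 95 = 0.
For a closed orientable surface χ = 2 − 2g, so g = (2 − (0))/2 = 1.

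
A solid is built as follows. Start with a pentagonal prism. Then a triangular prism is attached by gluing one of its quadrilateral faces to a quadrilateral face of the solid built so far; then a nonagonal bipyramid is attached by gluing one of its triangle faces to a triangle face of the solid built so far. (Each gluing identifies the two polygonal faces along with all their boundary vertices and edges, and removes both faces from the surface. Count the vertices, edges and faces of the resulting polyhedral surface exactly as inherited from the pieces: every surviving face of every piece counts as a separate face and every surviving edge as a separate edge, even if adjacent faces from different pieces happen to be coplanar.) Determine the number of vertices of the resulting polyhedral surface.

20

A pentagonal prism: V=10, E=15, F=7.
Attach a triangular prism (V=6, E=9, F=5) along a 4-gon: merge 4 vertices and 4 edges, delete both glued faces → V=12, E=20, F=10.
Attach a nonagonal bipyramid (V=11, E=27, F=18) along a 3-gon: merge 3 vertices and 3 edges, delete both glued faces → V=20, E=44, F=26.
Check: V − E + F = 20 − 44 + 26 = 2.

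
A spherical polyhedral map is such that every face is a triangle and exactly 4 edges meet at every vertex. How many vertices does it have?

6

Each face has 3 edges and each edge borders two faces, so 2E = 3F.
Each vertex has degree 4, so 4V = 2E and hence V = 3F/4.
Euler: V − E + F = 2 ⇒ (3F/4) − (3F/2) + F = 2.
Multiply by 8: (6 − 12 + 8)F = 16, i.e. 2F = 16.
So F = 8, E = 3·8/2 = 12, V = 3·8/4 = 6.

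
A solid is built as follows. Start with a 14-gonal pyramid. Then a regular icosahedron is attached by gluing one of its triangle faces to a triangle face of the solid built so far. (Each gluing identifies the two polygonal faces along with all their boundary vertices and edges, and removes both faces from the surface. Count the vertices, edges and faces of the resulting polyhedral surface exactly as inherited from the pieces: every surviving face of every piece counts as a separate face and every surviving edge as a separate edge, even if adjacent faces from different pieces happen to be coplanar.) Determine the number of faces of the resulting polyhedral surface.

33

A 14-gonal pyramid: V=15, E=28, F=15.
Attach a regular icosahedron (V=12, E=30, F=20) along a 3-gon: merge 3 vertices and 3 edges, delete both glued faces → V=24, E=55, F=33.
Check: V − E + F = 24 − 55 + 33 = 2.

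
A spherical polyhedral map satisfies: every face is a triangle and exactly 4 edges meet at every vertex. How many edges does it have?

12

Each face has 3 edges and each edge borders two faces, so 2E = 3F.
Each vertex has degree 4, so 4V = 2E and hence V = 3F/4.
Euler: V − E + F = 2 ⇒ (3F/4) − (3F/2) + F = 2.
Multiply by 8: (6 − 12 + 8)F = 16, i.e. 2F = 16.
So F = 8, E = 3·8/2 = 12, V = 3·8/4 = 6.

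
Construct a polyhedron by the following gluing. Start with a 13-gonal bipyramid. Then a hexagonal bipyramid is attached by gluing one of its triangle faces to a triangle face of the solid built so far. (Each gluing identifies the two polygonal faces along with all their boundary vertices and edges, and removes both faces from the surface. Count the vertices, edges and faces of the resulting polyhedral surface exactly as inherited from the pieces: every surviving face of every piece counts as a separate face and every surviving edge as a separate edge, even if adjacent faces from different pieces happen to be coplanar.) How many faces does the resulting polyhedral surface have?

A 13-gonal bipyramid: V=15, E=39, F=26.
Attach a hexagonal bipyramid (V=8, E=18, F=12) along a 3-gon: merge 3 vertices and 3 edges, delete both glued faces → V=20, E=54, F=36.
Check: V − E + F = 20 − 54 + 36 = 2.

36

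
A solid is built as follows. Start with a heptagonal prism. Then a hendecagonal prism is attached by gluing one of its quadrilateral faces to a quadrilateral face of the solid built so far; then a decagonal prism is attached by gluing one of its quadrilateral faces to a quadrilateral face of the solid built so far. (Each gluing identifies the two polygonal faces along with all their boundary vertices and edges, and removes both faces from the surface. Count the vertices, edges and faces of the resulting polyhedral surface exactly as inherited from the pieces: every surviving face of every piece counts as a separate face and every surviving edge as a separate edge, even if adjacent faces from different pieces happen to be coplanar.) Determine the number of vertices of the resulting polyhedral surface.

48

A heptagonal prism: V=14, E=21, F=9.
Attach a hendecagonal prism (V=22, E=33, F=13) along a 4-gon: merge 4 vertices and 4 edges, delete both glued faces → V=32, E=50, F=20.
Attach a decagonal prism (V=20, E=30, F=12) along a 4-gon: merge 4 vertices and 4 edges, delete both glued faces → V=48, E=76, F=30.
Check: V − E + F = 48 − 76 + 30 = 2.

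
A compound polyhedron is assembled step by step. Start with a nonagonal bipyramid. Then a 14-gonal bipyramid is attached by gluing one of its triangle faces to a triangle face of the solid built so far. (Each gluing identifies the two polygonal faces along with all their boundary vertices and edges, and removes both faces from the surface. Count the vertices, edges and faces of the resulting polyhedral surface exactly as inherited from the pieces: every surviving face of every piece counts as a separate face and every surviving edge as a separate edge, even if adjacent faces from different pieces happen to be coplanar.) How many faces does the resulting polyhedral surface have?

44

A nonagonal bipyramid: V=11, E=27, F=18.
Attach a 14-gonal bipyramid (V=16, E=42, F=28) along a 3-gon: merge 3 vertices and 3 edges, delete both glued faces → V=24, E=66, F=44.
Check: V − E + F = 24 − 66 + 44 = 2.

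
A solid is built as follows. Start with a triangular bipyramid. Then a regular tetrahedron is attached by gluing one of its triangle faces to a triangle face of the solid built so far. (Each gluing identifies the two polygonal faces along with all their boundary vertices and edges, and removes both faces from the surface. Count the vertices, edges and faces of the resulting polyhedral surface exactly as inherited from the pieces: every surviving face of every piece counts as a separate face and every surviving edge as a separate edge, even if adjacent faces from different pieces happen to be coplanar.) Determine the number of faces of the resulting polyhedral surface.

8

A triangular bipyramid: V=5, E=9, F=6.
Attach a regular tetrahedron (V=4, E=6, F=4) along a 3-gon: merge 3 vertices and 3 edges, delete both glued faces → V=6, E=12, F=8.
Check: V − E + F = 6 − 12 + 8 = 2.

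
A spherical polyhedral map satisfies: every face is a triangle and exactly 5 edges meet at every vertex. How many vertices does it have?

12

Each face has 3 edges and each edge borders two faces, so 2E = 3F.
Each vertex has degree 5, so 5V = 2E and hence V = 3F/5.
Euler: V − E + F = 2 ⇒ (3F/5) − (3F/2) + F = 2.
Multiply by 10: (6 − 15 + 10)F = 20, i.e. 1F = 20.
So F = 20, E = 3·20/2 = 30, V = 3·20/5 = 12.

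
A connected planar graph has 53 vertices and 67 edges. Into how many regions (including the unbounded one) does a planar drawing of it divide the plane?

16

Euler's formula for a connected plane graph: V − E + F = 2, so F = 2 − 53 + 67 = 16.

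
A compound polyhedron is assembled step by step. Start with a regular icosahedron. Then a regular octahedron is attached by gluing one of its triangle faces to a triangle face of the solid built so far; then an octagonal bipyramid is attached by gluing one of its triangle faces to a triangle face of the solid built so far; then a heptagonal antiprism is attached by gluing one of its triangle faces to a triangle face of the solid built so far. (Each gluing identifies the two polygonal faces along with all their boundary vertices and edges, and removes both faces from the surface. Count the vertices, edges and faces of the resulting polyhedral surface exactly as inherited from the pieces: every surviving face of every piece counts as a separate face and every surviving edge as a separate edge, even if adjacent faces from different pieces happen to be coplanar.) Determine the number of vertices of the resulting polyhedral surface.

A regular icosahedron: V=12, E=30, F=20.
Attach a regular octahedron (V=6, E=12, F=8) along a 3-gon: merge 3 vertices and 3 edges, delete both glued faces → V=15, E=39, F=26.
Attach an octagonal bipyramid (V=10, E=24, F=16) along a 3-gon: merge 3 vertices and 3 edges, delete both glued faces → V=22, E=60, F=40.
Attach a heptagonal antiprism (V=14, E=28, F=16) along a 3-gon: merge 3 vertices and 3 edges, delete both glued faces → V=33, E=85, F=54.
Check: V − E + F = 33 − 85 + 54 = 2.

33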